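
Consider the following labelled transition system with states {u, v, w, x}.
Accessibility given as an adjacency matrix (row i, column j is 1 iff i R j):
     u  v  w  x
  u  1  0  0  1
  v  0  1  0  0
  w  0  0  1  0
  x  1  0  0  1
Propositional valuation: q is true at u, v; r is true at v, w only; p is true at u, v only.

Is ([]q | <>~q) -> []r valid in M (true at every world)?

Recall that []ψ holds at a world iff ψ holds at every accessible world, and <>ψ holds iff ψ holds at some accessible world.
Let φ = ([]q | <>~q) -> []r. Evaluate φ at each world:
  u (successors {u, x}): φ is false.
  v (successors {v}): φ is true.
  w (successors {w}): φ is true.
  x (successors {u, x}): φ is false.
Detail at u (counterexample):
  At u: []q | <>~q is true, []r is false, so ([]q | <>~q) -> []r is false.
    At u: []q is false, <>~q is true, so []q | <>~q is true.
      At u: []q requires q at every successor {u, x}.
        q fails at x, so []q is false at u.
      At u: <>~q requires ~q at some successor in {u, x}.
        ~q holds at x, so <>~q is true at u.
    At u: []r requires r at every successor {u, x}.
      r fails at u, so []r is false at u.

No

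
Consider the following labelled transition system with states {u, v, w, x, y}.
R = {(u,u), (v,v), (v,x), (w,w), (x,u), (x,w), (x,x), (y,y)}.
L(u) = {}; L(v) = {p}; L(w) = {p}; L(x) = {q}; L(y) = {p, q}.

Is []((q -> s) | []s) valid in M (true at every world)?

Let φ = []((q -> s) | []s). Evaluate φ at each world:
  u (successors {u}): φ is true.
  v (successors {v, x}): φ is false.
  w (successors {w}): φ is true.
  x (successors {u, w, x}): φ is false.
  y (successors {y}): φ is false.
Detail at v (counterexample):
  At v: []((q -> s) | []s) requires (q -> s) | []s at every successor {v, x}.
    (q -> s) | []s fails at x, so []((q -> s) | []s) is false at v.
      At x: q -> s is false, []s is false, so (q -> s) | []s is false.

No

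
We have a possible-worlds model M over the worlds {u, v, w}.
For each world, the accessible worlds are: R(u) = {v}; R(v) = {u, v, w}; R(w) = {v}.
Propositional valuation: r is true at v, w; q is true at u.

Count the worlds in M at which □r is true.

2

Let φ = □r. Evaluate φ at each world:
  u (successors {v}): φ is true.
  v (successors {u, v, w}): φ is false.
  w (successors {v}): φ is true.
For instance, at u:
  At u: □r requires r at every successor {v}.
    At v: r is true.
  So □r is true at u.
Satisfying worlds: {u, w}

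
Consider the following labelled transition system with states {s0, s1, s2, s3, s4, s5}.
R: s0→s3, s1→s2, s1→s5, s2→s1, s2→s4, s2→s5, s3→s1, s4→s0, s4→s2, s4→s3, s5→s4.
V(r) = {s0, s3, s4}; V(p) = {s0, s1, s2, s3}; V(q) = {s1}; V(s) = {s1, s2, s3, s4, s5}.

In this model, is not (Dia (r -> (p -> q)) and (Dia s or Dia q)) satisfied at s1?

Recall that Dia ψ holds at a world iff ψ holds at some accessible world.
At s1: Dia (r -> (p -> q)) and (Dia s or Dia q) is true, so not (Dia (r -> (p -> q)) and (Dia s or Dia q)) is false.
  At s1: Dia (r -> (p -> q)) is true, Dia s or Dia q is true, so Dia (r -> (p -> q)) and (Dia s or Dia q) is true.
    At s1: Dia (r -> (p -> q)) requires r -> (p -> q) at some successor in {s2, s5}.
      r -> (p -> q) holds at s2, so Dia (r -> (p -> q)) is true at s1.
    At s1: Dia s is true, Dia q is false, so Dia s or Dia q is true.
      At s1: Dia s requires s at some successor in {s2, s5}.
        s holds at s2, so Dia s is true at s1.
      At s1: Dia q requires q at some successor in {s2, s5}.
        At s2: q is false.
        At s5: q is false.
      So Dia q is false at s1.

No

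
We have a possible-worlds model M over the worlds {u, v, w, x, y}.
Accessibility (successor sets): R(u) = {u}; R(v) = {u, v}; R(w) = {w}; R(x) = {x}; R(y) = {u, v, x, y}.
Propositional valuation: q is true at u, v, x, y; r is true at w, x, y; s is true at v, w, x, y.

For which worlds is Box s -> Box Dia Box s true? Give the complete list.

u, v, w, x, y

Let φ = Box s -> Box Dia Box s. Evaluate φ at each world:
  u (successors {u}): φ is true.
  v (successors {u, v}): φ is true.
  w (successors {w}): φ is true.
  x (successors {x}): φ is true.
  y (successors {u, v, x, y}): φ is true.
For instance, at x:
  At x: Box s is true, Box Dia Box s is true, so Box s -> Box Dia Box s is true.
    At x: Box s requires s at every successor {x}.
      At x: s is true.
    So Box s is true at x.
    At x: Box Dia Box s requires Dia Box s at every successor {x}.
      At x: Dia Box s is true.
    So Box Dia Box s is true at x.
Satisfying worlds: {u, v, w, x, y}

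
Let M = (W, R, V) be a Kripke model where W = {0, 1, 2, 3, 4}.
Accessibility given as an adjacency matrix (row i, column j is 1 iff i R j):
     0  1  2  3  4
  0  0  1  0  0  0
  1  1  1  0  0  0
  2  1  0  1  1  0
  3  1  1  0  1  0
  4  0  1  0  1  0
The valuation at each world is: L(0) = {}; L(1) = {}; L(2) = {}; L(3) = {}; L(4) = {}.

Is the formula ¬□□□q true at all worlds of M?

Let φ = ¬□□□q. Evaluate φ at each world:
  0 (successors {1}): φ is true.
  1 (successors {0, 1}): φ is true.
  2 (successors {0, 2, 3}): φ is true.
  3 (successors {0, 1, 3}): φ is true.
  4 (successors {1, 3}): φ is true.
For instance, at 4:
  At 4: □□□q is false, so ¬□□□q is true.
    At 4: □□□q requires □□q at every successor {1, 3}.
      □□q fails at 1, so □□□q is false at 4.

Yes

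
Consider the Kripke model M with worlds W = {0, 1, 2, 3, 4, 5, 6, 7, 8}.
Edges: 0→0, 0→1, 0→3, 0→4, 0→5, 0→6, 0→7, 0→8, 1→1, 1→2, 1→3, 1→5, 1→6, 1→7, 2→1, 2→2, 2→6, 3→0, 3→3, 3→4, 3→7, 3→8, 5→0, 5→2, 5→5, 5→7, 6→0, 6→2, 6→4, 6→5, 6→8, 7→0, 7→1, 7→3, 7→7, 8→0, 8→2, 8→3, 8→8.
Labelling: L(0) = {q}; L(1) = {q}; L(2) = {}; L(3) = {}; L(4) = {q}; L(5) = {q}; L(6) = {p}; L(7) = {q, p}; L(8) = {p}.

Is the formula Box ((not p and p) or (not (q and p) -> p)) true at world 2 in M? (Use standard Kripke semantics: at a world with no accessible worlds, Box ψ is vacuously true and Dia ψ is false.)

No

At 2: Box ((not p and p) or (not (q and p) -> p)) requires (not p and p) or (not (q and p) -> p) at every successor {1, 2, 6}.
  (not p and p) or (not (q and p) -> p) fails at 1, so Box ((not p and p) or (not (q and p) -> p)) is false at 2.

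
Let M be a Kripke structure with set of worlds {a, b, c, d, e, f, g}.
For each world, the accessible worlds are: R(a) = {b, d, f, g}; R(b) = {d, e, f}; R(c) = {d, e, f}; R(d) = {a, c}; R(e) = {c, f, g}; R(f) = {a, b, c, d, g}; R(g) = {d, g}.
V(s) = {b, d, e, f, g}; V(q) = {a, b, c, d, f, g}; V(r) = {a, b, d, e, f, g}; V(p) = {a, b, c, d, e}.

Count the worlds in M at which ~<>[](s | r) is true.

Let φ = ~<>[](s | r). Evaluate φ at each world:
  a (successors {b, d, f, g}): φ is false.
  b (successors {d, e, f}): φ is true.
  c (successors {d, e, f}): φ is true.
  d (successors {a, c}): φ is false.
  e (successors {c, f, g}): φ is false.
  f (successors {a, b, c, d, g}): φ is false.
  g (successors {d, g}): φ is false.
For instance, at d:
  At d: <>[](s | r) is true, so ~<>[](s | r) is false.
    At d: <>[](s | r) requires [](s | r) at some successor in {a, c}.
      [](s | r) holds at a, so <>[](s | r) is true at d.
Satisfying worlds: {b, c}

2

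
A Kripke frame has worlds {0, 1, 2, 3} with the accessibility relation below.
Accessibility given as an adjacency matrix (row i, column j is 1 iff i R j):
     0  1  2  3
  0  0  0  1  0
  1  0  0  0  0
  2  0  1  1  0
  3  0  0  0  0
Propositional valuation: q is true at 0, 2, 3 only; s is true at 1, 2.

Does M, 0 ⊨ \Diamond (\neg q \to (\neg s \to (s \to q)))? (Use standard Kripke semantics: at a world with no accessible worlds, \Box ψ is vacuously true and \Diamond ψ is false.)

Yes

At 0: \Diamond (\neg q \to (\neg s \to (s \to q))) requires \neg q \to (\neg s \to (s \to q)) at some successor in {2}.
  \neg q \to (\neg s \to (s \to q)) holds at 2, so \Diamond (\neg q \to (\neg s \to (s \to q))) is true at 0.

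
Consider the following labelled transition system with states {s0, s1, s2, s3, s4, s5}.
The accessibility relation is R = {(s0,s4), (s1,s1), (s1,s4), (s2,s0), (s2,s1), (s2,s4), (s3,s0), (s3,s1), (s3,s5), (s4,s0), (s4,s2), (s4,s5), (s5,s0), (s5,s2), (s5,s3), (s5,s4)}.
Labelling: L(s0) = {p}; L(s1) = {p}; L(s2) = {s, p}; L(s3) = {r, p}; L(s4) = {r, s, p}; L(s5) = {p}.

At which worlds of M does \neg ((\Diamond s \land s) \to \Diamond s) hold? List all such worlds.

none

Let φ = \neg ((\Diamond s \land s) \to \Diamond s). Evaluate φ at each world:
  s0 (successors {s4}): φ is false.
  s1 (successors {s1, s4}): φ is false.
  s2 (successors {s0, s1, s4}): φ is false.
  s3 (successors {s0, s1, s5}): φ is false.
  s4 (successors {s0, s2, s5}): φ is false.
  s5 (successors {s0, s2, s3, s4}): φ is false.
For instance, at s4:
  At s4: (\Diamond s \land s) \to \Diamond s is true, so \neg ((\Diamond s \land s) \to \Diamond s) is false.
    At s4: \Diamond s \land s is true, \Diamond s is true, so (\Diamond s \land s) \to \Diamond s is true.
      At s4: \Diamond s is true, s is true, so \Diamond s \land s is true.
      At s4: \Diamond s requires s at some successor in {s0, s2, s5}.
        s holds at s2, so \Diamond s is true at s4.
Satisfying worlds: none.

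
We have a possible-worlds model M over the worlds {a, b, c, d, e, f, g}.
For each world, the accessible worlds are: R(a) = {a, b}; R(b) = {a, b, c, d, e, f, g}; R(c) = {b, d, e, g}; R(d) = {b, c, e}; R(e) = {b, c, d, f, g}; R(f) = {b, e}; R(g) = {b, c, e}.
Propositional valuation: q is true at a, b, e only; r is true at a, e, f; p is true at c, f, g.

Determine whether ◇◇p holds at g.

At g: ◇◇p requires ◇p at some successor in {b, c, e}.
  ◇p holds at b, so ◇◇p is true at g.
    At b: ◇p requires p at some successor in {a, b, c, d, e, f, g}.
      p holds at c, so ◇p is true at b.

Yes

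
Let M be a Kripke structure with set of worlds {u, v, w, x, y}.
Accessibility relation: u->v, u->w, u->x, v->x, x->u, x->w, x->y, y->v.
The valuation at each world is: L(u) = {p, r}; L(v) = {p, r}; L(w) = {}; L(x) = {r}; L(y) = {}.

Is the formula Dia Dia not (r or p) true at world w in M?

At w: no accessible worlds, so Dia Dia not (r or p) is false.

No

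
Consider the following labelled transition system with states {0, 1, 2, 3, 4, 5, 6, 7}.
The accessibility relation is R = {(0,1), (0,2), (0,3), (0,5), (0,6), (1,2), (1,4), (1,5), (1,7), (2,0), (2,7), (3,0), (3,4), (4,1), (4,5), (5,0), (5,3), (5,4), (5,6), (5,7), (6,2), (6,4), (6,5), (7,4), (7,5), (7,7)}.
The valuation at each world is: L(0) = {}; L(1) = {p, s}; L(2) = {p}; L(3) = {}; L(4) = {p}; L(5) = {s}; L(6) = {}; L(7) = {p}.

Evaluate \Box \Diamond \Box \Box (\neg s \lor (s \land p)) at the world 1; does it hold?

No

At 1: \Box \Diamond \Box \Box (\neg s \lor (s \land p)) requires \Diamond \Box \Box (\neg s \lor (s \land p)) at every successor {2, 4, 5, 7}.
  \Diamond \Box \Box (\neg s \lor (s \land p)) fails at 2, so \Box \Diamond \Box \Box (\neg s \lor (s \land p)) is false at 1.
    At 2: \Diamond \Box \Box (\neg s \lor (s \land p)) requires \Box \Box (\neg s \lor (s \land p)) at some successor in {0, 7}.
      At 0: \Box \Box (\neg s \lor (s \land p)) is false.
      At 7: \Box \Box (\neg s \lor (s \land p)) is false.
    So \Diamond \Box \Box (\neg s \lor (s \land p)) is false at 2.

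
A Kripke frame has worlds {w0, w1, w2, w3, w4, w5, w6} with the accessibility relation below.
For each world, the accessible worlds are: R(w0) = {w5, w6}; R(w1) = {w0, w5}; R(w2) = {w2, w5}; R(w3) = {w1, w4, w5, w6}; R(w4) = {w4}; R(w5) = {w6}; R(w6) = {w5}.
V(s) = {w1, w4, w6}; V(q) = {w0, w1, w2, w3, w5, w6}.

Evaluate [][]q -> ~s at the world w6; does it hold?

At w6: [][]q is true, ~s is false, so [][]q -> ~s is false.
  At w6: [][]q requires []q at every successor {w5}.
      At w5: []q requires q at every successor {w6}.
        At w6: q is true.
      So []q is true at w5.
  So [][]q is true at w6.

No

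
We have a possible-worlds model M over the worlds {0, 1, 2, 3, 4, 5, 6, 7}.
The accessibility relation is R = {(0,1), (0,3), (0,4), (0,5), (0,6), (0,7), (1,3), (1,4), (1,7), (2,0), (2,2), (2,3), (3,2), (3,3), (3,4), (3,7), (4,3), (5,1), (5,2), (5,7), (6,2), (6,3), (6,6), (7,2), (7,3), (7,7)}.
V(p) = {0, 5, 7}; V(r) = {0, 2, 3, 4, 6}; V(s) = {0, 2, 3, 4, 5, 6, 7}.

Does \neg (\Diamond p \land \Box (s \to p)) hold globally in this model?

Let φ = \neg (\Diamond p \land \Box (s \to p)). Evaluate φ at each world:
  0 (successors {1, 3, 4, 5, 6, 7}): φ is true.
  1 (successors {3, 4, 7}): φ is true.
  2 (successors {0, 2, 3}): φ is true.
  3 (successors {2, 3, 4, 7}): φ is true.
  4 (successors {3}): φ is true.
  5 (successors {1, 2, 7}): φ is true.
  6 (successors {2, 3, 6}): φ is true.
  7 (successors {2, 3, 7}): φ is true.
For instance, at 5:
  At 5: \Diamond p \land \Box (s \to p) is false, so \neg (\Diamond p \land \Box (s \to p)) is true.
    At 5: \Diamond p is true, \Box (s \to p) is false, so \Diamond p \land \Box (s \to p) is false.
      At 5: \Diamond p requires p at some successor in {1, 2, 7}.
        p holds at 7, so \Diamond p is true at 5.
      At 5: \Box (s \to p) requires s \to p at every successor {1, 2, 7}.
        s \to p fails at 2, so \Box (s \to p) is false at 5.

Yes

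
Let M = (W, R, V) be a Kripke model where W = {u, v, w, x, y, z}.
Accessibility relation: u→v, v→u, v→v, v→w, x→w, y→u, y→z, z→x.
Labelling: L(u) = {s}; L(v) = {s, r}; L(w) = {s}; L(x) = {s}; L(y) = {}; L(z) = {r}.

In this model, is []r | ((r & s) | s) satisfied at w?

Yes

At w: []r is true, (r & s) | s is true, so []r | ((r & s) | s) is true.
  At w: no accessible worlds, so []r holds vacuously.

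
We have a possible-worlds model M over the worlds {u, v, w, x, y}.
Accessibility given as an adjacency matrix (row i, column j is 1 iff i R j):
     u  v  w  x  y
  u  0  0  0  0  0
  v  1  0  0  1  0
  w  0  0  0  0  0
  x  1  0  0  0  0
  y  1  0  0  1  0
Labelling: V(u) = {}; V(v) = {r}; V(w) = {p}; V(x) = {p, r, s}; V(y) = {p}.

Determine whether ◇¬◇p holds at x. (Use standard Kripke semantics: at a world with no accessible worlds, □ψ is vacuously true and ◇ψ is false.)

Yes

At x: ◇¬◇p requires ¬◇p at some successor in {u}.
  ¬◇p holds at u, so ◇¬◇p is true at x.
    At u: ◇p is false, so ¬◇p is true.
      At u: no accessible worlds, so ◇p is false.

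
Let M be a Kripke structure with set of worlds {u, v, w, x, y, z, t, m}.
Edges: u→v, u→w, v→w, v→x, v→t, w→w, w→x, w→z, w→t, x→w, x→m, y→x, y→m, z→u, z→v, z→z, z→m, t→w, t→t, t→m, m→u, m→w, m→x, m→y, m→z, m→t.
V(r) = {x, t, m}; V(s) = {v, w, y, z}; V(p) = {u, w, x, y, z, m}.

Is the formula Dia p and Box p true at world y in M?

At y: Dia p is true, Box p is true, so Dia p and Box p is true.
  At y: Dia p requires p at some successor in {x, m}.
    p holds at x, so Dia p is true at y.
  At y: Box p requires p at every successor {x, m}.
    At x: p is true.
    At m: p is true.
  So Box p is true at y.

Yes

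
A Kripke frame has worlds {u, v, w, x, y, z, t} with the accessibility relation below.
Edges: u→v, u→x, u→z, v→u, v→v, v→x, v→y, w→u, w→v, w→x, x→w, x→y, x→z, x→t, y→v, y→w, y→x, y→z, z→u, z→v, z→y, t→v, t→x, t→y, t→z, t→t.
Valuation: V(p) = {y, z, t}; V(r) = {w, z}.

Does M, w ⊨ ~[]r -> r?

Yes

At w: ~[]r is true, r is true, so ~[]r -> r is true.
  At w: []r is false, so ~[]r is true.
    At w: []r requires r at every successor {u, v, x}.
      r fails at u, so []r is false at w.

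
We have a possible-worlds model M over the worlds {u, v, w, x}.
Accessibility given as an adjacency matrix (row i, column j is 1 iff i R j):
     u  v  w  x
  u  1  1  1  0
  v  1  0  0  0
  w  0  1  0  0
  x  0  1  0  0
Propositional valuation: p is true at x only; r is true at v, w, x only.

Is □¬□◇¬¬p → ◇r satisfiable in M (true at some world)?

Yes

Let φ = □¬□◇¬¬p → ◇r. Evaluate φ at each world:
  u (successors {u, v, w}): φ is true.
  v (successors {u}): φ is false.
  w (successors {v}): φ is true.
  x (successors {v}): φ is true.
Detail at u (witness):
  At u: □¬□◇¬¬p is true, ◇r is true, so □¬□◇¬¬p → ◇r is true.
    At u: □¬□◇¬¬p requires ¬□◇¬¬p at every successor {u, v, w}.
      At u: ¬□◇¬¬p is true.
      At v: ¬□◇¬¬p is true.
      At w: ¬□◇¬¬p is true.
    So □¬□◇¬¬p is true at u.
    At u: ◇r requires r at some successor in {u, v, w}.
      r holds at v, so ◇r is true at u.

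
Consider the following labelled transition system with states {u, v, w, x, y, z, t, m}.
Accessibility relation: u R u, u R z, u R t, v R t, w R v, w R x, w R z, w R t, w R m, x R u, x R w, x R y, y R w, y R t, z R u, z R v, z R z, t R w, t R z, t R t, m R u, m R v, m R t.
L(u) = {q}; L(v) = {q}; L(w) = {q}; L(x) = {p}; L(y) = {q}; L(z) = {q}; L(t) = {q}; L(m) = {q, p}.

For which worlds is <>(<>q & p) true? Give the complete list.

Let φ = <>(<>q & p). Evaluate φ at each world:
  u (successors {u, z, t}): φ is false.
  v (successors {t}): φ is false.
  w (successors {v, x, z, t, m}): φ is true.
  x (successors {u, w, y}): φ is false.
  y (successors {w, t}): φ is false.
  z (successors {u, v, z}): φ is false.
  t (successors {w, z, t}): φ is false.
  m (successors {u, v, t}): φ is false.
For instance, at z:
  At z: <>(<>q & p) requires <>q & p at some successor in {u, v, z}.
    At u: <>q & p is false.
    At v: <>q & p is false.
    At z: <>q & p is false.
  So <>(<>q & p) is false at z.
Satisfying worlds: {w}

w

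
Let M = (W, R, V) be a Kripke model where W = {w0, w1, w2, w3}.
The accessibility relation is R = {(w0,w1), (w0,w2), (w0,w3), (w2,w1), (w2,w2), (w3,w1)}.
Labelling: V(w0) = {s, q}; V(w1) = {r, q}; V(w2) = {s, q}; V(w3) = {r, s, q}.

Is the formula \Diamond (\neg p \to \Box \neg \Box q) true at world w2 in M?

Yes

At w2: \Diamond (\neg p \to \Box \neg \Box q) requires \neg p \to \Box \neg \Box q at some successor in {w1, w2}.
  \neg p \to \Box \neg \Box q holds at w1, so \Diamond (\neg p \to \Box \neg \Box q) is true at w2.
    At w1: \neg p is true, \Box \neg \Box q is true, so \neg p \to \Box \neg \Box q is true.
      At w1: no accessible worlds, so \Box \neg \Box q holds vacuously.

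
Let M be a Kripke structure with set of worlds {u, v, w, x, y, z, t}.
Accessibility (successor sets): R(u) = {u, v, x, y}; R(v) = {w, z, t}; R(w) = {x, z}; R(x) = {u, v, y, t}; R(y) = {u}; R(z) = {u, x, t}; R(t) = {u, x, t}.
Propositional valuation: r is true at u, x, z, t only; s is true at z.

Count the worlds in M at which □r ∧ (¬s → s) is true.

Recall that □ψ holds at a world iff ψ holds at every accessible world, and ◇ψ holds iff ψ holds at some accessible world.
Let φ = □r ∧ (¬s → s). Evaluate φ at each world:
  u (successors {u, v, x, y}): φ is false.
  v (successors {w, z, t}): φ is false.
  w (successors {x, z}): φ is false.
  x (successors {u, v, y, t}): φ is false.
  y (successors {u}): φ is false.
  z (successors {u, x, t}): φ is true.
  t (successors {u, x, t}): φ is false.
For instance, at x:
  At x: □r is false, ¬s → s is false, so □r ∧ (¬s → s) is false.
    At x: □r requires r at every successor {u, v, y, t}.
      r fails at v, so □r is false at x.
Satisfying worlds: {z}

1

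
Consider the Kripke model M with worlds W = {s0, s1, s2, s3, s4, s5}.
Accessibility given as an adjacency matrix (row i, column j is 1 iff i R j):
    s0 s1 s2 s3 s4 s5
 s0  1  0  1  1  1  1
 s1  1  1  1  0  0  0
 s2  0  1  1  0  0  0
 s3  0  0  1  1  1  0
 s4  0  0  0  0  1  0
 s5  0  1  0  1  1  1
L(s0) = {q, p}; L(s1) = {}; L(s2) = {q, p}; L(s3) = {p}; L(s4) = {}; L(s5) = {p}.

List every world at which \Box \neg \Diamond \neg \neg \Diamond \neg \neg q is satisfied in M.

Let φ = \Box \neg \Diamond \neg \neg \Diamond \neg \neg q. Evaluate φ at each world:
  s0 (successors {s0, s2, s3, s4, s5}): φ is false.
  s1 (successors {s0, s1, s2}): φ is false.
  s2 (successors {s1, s2}): φ is false.
  s3 (successors {s2, s3, s4}): φ is false.
  s4 (successors {s4}): φ is true.
  s5 (successors {s1, s3, s4, s5}): φ is false.
For instance, at s2:
  At s2: \Box \neg \Diamond \neg \neg \Diamond \neg \neg q requires \neg \Diamond \neg \neg \Diamond \neg \neg q at every successor {s1, s2}.
    \neg \Diamond \neg \neg \Diamond \neg \neg q fails at s1, so \Box \neg \Diamond \neg \neg \Diamond \neg \neg q is false at s2.
      At s1: \Diamond \neg \neg \Diamond \neg \neg q is true, so \neg \Diamond \neg \neg \Diamond \neg \neg q is false.
Satisfying worlds: {s4}

s4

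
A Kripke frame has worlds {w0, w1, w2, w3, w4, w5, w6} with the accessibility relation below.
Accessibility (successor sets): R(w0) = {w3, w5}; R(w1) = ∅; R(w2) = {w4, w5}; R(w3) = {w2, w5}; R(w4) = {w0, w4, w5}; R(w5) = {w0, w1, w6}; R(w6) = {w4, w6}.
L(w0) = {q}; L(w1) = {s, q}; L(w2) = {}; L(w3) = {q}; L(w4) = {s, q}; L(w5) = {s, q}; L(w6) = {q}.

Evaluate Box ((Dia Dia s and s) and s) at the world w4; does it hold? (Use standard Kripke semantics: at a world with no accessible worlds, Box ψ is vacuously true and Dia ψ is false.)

At w4: Box ((Dia Dia s and s) and s) requires (Dia Dia s and s) and s at every successor {w0, w4, w5}.
  (Dia Dia s and s) and s fails at w0, so Box ((Dia Dia s and s) and s) is false at w4.
    At w0: Dia Dia s and s is false, s is false, so (Dia Dia s and s) and s is false.
      At w0: Dia Dia s is true, s is false, so Dia Dia s and s is false.

No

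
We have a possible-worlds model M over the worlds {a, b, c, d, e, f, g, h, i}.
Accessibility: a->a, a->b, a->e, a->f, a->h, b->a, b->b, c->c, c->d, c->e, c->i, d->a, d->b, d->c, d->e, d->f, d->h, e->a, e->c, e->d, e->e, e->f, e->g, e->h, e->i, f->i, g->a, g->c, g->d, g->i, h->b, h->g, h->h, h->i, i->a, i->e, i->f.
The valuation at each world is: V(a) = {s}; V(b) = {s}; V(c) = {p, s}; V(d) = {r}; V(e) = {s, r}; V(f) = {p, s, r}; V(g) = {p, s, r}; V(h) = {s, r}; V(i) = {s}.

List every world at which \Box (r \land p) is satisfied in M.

none

Let φ = \Box (r \land p). Evaluate φ at each world:
  a (successors {a, b, e, f, h}): φ is false.
  b (successors {a, b}): φ is false.
  c (successors {c, d, e, i}): φ is false.
  d (successors {a, b, c, e, f, h}): φ is false.
  e (successors {a, c, d, e, f, g, h, i}): φ is false.
  f (successors {i}): φ is false.
  g (successors {a, c, d, i}): φ is false.
  h (successors {b, g, h, i}): φ is false.
  i (successors {a, e, f}): φ is false.
For instance, at i:
  At i: \Box (r \land p) requires r \land p at every successor {a, e, f}.
    r \land p fails at a, so \Box (r \land p) is false at i.
Satisfying worlds: none.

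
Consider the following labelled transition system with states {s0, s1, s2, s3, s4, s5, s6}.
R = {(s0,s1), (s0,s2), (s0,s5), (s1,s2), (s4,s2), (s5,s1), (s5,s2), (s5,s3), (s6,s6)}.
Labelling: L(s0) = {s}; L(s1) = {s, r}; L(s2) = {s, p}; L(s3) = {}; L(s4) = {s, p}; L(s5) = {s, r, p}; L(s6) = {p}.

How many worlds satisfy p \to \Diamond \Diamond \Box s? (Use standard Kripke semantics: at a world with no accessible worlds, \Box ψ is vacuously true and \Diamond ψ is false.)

Let φ = p \to \Diamond \Diamond \Box s. Evaluate φ at each world:
  s0 (successors {s1, s2, s5}): φ is true.
  s1 (successors {s2}): φ is true.
  s2 (successors ∅): φ is false.
  s3 (successors ∅): φ is true.
  s4 (successors {s2}): φ is false.
  s5 (successors {s1, s2, s3}): φ is true.
  s6 (successors {s6}): φ is false.
For instance, at s1:
  At s1: p is false, \Diamond \Diamond \Box s is false, so p \to \Diamond \Diamond \Box s is true.
    At s1: \Diamond \Diamond \Box s requires \Diamond \Box s at some successor in {s2}.
      At s2: \Diamond \Box s is false.
    So \Diamond \Diamond \Box s is false at s1.
Satisfying worlds: {s0, s1, s3, s5}

4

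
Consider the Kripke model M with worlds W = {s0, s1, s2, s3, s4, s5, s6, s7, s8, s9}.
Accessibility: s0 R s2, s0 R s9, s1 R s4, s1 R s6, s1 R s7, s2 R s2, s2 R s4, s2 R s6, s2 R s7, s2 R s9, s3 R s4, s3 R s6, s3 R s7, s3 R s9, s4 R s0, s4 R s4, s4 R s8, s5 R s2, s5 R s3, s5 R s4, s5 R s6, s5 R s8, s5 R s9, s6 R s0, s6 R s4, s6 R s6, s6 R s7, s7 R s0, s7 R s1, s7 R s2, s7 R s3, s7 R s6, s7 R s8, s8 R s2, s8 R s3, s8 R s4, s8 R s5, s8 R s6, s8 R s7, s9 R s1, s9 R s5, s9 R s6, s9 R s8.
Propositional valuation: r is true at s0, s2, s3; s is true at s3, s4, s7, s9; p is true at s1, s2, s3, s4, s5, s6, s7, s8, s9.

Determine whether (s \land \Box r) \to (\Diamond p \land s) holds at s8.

At s8: s \land \Box r is false, \Diamond p \land s is false, so (s \land \Box r) \to (\Diamond p \land s) is true.
  At s8: s is false, \Box r is false, so s \land \Box r is false.
    At s8: \Box r requires r at every successor {s2, s3, s4, s5, s6, s7}.
      r fails at s4, so \Box r is false at s8.
  At s8: \Diamond p is true, s is false, so \Diamond p \land s is false.
    At s8: \Diamond p requires p at some successor in {s2, s3, s4, s5, s6, s7}.
      p holds at s2, so \Diamond p is true at s8.

Yes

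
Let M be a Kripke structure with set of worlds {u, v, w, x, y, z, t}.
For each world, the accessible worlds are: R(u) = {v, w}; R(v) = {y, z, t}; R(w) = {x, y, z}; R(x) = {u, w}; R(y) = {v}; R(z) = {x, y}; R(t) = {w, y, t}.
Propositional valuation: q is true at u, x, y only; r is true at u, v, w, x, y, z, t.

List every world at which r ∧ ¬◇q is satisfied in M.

Recall that ◇ψ holds at a world iff ψ holds at some accessible world.
Let φ = r ∧ ¬◇q. Evaluate φ at each world:
  u (successors {v, w}): φ is true.
  v (successors {y, z, t}): φ is false.
  w (successors {x, y, z}): φ is false.
  x (successors {u, w}): φ is false.
  y (successors {v}): φ is true.
  z (successors {x, y}): φ is false.
  t (successors {w, y, t}): φ is false.
For instance, at y:
  At y: r is true, ¬◇q is true, so r ∧ ¬◇q is true.
    At y: ◇q is false, so ¬◇q is true.
      At y: ◇q requires q at some successor in {v}.
        At v: q is false.
      So ◇q is false at y.
Satisfying worlds: {u, y}

u, y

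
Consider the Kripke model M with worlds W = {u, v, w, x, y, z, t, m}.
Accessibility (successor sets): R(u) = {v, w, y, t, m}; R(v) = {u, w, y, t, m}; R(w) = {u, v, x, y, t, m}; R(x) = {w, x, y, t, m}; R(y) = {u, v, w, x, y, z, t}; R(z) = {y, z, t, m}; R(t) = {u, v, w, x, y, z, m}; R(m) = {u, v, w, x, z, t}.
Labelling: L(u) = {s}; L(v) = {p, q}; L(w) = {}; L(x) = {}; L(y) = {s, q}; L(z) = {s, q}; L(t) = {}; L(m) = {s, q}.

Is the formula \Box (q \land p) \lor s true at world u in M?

Yes

At u: \Box (q \land p) is false, s is true, so \Box (q \land p) \lor s is true.
  At u: \Box (q \land p) requires q \land p at every successor {v, w, y, t, m}.
    q \land p fails at w, so \Box (q \land p) is false at u.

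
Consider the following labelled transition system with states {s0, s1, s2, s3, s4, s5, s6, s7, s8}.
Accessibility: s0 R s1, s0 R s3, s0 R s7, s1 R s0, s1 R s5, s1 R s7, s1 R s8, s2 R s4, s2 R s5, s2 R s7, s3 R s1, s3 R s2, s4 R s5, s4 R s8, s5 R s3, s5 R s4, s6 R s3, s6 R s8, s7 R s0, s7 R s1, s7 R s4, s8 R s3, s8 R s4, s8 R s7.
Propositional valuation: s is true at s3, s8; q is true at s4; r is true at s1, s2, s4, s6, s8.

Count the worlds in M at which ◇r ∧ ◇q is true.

4

Let φ = ◇r ∧ ◇q. Evaluate φ at each world:
  s0 (successors {s1, s3, s7}): φ is false.
  s1 (successors {s0, s5, s7, s8}): φ is false.
  s2 (successors {s4, s5, s7}): φ is true.
  s3 (successors {s1, s2}): φ is false.
  s4 (successors {s5, s8}): φ is false.
  s5 (successors {s3, s4}): φ is true.
  s6 (successors {s3, s8}): φ is false.
  s7 (successors {s0, s1, s4}): φ is true.
  s8 (successors {s3, s4, s7}): φ is true.
For instance, at s2:
  At s2: ◇r is true, ◇q is true, so ◇r ∧ ◇q is true.
    At s2: ◇r requires r at some successor in {s4, s5, s7}.
      r holds at s4, so ◇r is true at s2.
    At s2: ◇q requires q at some successor in {s4, s5, s7}.
      q holds at s4, so ◇q is true at s2.
Satisfying worlds: {s2, s5, s7, s8}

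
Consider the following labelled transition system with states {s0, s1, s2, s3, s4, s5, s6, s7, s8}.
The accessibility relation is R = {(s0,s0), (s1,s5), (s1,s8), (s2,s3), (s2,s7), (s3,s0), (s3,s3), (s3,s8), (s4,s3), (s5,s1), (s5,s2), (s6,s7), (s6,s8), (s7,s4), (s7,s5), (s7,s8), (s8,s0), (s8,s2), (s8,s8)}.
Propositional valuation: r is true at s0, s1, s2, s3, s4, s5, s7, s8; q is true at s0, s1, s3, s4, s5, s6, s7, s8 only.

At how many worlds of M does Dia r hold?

Let φ = Dia r. Evaluate φ at each world:
  s0 (successors {s0}): φ is true.
  s1 (successors {s5, s8}): φ is true.
  s2 (successors {s3, s7}): φ is true.
  s3 (successors {s0, s3, s8}): φ is true.
  s4 (successors {s3}): φ is true.
  s5 (successors {s1, s2}): φ is true.
  s6 (successors {s7, s8}): φ is true.
  s7 (successors {s4, s5, s8}): φ is true.
  s8 (successors {s0, s2, s8}): φ is true.
For instance, at s7:
  At s7: Dia r requires r at some successor in {s4, s5, s8}.
    r holds at s4, so Dia r is true at s7.
Satisfying worlds: {s0, s1, s2, s3, s4, s5, s6, s7, s8}

9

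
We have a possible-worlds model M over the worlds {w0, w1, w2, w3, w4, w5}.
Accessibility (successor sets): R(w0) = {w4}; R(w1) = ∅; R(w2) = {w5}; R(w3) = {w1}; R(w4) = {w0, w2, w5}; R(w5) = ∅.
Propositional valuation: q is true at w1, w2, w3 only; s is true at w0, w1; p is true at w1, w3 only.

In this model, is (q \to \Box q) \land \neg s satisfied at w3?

Yes

Recall that \Box ψ holds at a world iff ψ holds at every accessible world, and \Diamond ψ holds iff ψ holds at some accessible world.
At w3: q \to \Box q is true, \neg s is true, so (q \to \Box q) \land \neg s is true.
  At w3: q is true, \Box q is true, so q \to \Box q is true.
    At w3: \Box q requires q at every successor {w1}.
      At w1: q is true.
    So \Box q is true at w3.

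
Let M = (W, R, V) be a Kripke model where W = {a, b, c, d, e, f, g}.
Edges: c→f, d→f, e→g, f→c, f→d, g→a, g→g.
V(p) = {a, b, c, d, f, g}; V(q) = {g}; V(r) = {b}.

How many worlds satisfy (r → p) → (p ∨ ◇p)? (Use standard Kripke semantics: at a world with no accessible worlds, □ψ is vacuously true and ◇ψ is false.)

7

Recall that ◇ψ holds at a world iff ψ holds at some accessible world.
Let φ = (r → p) → (p ∨ ◇p). Evaluate φ at each world:
  a (successors ∅): φ is true.
  b (successors ∅): φ is true.
  c (successors {f}): φ is true.
  d (successors {f}): φ is true.
  e (successors {g}): φ is true.
  f (successors {c, d}): φ is true.
  g (successors {a, g}): φ is true.
For instance, at f:
  At f: r → p is true, p ∨ ◇p is true, so (r → p) → (p ∨ ◇p) is true.
    At f: p is true, ◇p is true, so p ∨ ◇p is true.
      At f: ◇p requires p at some successor in {c, d}.
        p holds at c, so ◇p is true at f.
Satisfying worlds: {a, b, c, d, e, f, g}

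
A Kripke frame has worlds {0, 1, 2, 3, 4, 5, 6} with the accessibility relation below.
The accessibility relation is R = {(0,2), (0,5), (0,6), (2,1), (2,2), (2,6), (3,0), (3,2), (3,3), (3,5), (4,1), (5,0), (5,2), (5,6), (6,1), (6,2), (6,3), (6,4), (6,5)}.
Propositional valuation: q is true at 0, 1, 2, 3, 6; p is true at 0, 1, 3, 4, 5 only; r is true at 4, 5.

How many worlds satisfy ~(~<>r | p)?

1

Recall that <>ψ holds at a world iff ψ holds at some accessible world.
Let φ = ~(~<>r | p). Evaluate φ at each world:
  0 (successors {2, 5, 6}): φ is false.
  1 (successors ∅): φ is false.
  2 (successors {1, 2, 6}): φ is false.
  3 (successors {0, 2, 3, 5}): φ is false.
  4 (successors {1}): φ is false.
  5 (successors {0, 2, 6}): φ is false.
  6 (successors {1, 2, 3, 4, 5}): φ is true.
For instance, at 3:
  At 3: ~<>r | p is true, so ~(~<>r | p) is false.
    At 3: ~<>r is false, p is true, so ~<>r | p is true.
      At 3: <>r is true, so ~<>r is false.
Satisfying worlds: {6}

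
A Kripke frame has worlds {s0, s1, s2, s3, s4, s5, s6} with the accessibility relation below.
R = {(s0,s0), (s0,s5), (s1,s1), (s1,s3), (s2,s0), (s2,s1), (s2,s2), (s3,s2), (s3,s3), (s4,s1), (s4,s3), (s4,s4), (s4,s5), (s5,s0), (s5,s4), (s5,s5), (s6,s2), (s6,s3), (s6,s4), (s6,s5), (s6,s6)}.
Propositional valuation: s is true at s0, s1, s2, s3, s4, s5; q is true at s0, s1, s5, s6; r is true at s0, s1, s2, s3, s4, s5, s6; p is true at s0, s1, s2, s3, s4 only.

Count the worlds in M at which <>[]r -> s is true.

Recall that []ψ holds at a world iff ψ holds at every accessible world, and <>ψ holds iff ψ holds at some accessible world.
Let φ = <>[]r -> s. Evaluate φ at each world:
  s0 (successors {s0, s5}): φ is true.
  s1 (successors {s1, s3}): φ is true.
  s2 (successors {s0, s1, s2}): φ is true.
  s3 (successors {s2, s3}): φ is true.
  s4 (successors {s1, s3, s4, s5}): φ is true.
  s5 (successors {s0, s4, s5}): φ is true.
  s6 (successors {s2, s3, s4, s5, s6}): φ is false.
For instance, at s4:
  At s4: <>[]r is true, s is true, so <>[]r -> s is true.
    At s4: <>[]r requires []r at some successor in {s1, s3, s4, s5}.
      []r holds at s1, so <>[]r is true at s4.
Satisfying worlds: {s0, s1, s2, s3, s4, s5}

6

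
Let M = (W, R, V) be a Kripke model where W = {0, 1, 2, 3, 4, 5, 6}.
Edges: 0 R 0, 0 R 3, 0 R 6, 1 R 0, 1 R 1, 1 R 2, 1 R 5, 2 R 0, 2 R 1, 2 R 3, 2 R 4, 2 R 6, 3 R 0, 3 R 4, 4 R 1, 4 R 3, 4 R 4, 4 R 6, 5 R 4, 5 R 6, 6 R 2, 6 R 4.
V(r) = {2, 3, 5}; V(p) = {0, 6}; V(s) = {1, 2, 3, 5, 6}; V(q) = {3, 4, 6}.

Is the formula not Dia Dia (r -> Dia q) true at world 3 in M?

Recall that Dia ψ holds at a world iff ψ holds at some accessible world.
At 3: Dia Dia (r -> Dia q) is true, so not Dia Dia (r -> Dia q) is false.
  At 3: Dia Dia (r -> Dia q) requires Dia (r -> Dia q) at some successor in {0, 4}.
    Dia (r -> Dia q) holds at 0, so Dia Dia (r -> Dia q) is true at 3.
      At 0: Dia (r -> Dia q) requires r -> Dia q at some successor in {0, 3, 6}.
        r -> Dia q holds at 0, so Dia (r -> Dia q) is true at 0.

No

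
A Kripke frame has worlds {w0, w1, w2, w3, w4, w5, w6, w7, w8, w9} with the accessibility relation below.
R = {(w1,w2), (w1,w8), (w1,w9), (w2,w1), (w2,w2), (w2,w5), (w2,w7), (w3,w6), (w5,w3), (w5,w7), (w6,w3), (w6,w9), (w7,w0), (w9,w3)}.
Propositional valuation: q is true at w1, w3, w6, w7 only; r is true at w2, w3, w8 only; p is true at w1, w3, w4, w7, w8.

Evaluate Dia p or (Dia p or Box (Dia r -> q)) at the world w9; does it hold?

At w9: Dia p is true, Dia p or Box (Dia r -> q) is true, so Dia p or (Dia p or Box (Dia r -> q)) is true.
  At w9: Dia p requires p at some successor in {w3}.
    p holds at w3, so Dia p is true at w9.
  At w9: Dia p is true, Box (Dia r -> q) is true, so Dia p or Box (Dia r -> q) is true.
    At w9: Dia p requires p at some successor in {w3}.
      p holds at w3, so Dia p is true at w9.
    At w9: Box (Dia r -> q) requires Dia r -> q at every successor {w3}.
      At w3: Dia r -> q is true.
    So Box (Dia r -> q) is true at w9.

Yes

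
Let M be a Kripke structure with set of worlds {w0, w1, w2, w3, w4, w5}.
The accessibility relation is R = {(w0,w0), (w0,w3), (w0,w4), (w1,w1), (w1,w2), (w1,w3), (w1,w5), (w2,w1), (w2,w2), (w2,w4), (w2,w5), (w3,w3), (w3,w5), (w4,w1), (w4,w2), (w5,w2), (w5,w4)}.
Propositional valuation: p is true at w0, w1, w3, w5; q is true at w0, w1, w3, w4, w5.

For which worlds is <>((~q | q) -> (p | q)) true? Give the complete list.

w0, w1, w2, w3, w4, w5

Recall that <>ψ holds at a world iff ψ holds at some accessible world.
Let φ = <>((~q | q) -> (p | q)). Evaluate φ at each world:
  w0 (successors {w0, w3, w4}): φ is true.
  w1 (successors {w1, w2, w3, w5}): φ is true.
  w2 (successors {w1, w2, w4, w5}): φ is true.
  w3 (successors {w3, w5}): φ is true.
  w4 (successors {w1, w2}): φ is true.
  w5 (successors {w2, w4}): φ is true.
For instance, at w3:
  At w3: <>((~q | q) -> (p | q)) requires (~q | q) -> (p | q) at some successor in {w3, w5}.
    (~q | q) -> (p | q) holds at w3, so <>((~q | q) -> (p | q)) is true at w3.
Satisfying worlds: {w0, w1, w2, w3, w4, w5}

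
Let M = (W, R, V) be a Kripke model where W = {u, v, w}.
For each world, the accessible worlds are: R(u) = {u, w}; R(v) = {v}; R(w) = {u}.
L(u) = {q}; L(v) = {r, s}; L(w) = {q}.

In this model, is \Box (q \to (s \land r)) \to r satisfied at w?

At w: \Box (q \to (s \land r)) is false, r is false, so \Box (q \to (s \land r)) \to r is true.
  At w: \Box (q \to (s \land r)) requires q \to (s \land r) at every successor {u}.
    q \to (s \land r) fails at u, so \Box (q \to (s \land r)) is false at w.

Yes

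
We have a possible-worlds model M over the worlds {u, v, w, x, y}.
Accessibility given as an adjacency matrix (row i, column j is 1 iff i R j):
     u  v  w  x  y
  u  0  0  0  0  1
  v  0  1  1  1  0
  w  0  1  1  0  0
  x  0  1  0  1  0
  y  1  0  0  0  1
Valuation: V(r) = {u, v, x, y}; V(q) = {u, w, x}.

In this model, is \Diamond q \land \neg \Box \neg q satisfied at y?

Recall that \Box ψ holds at a world iff ψ holds at every accessible world, and \Diamond ψ holds iff ψ holds at some accessible world.
At y: \Diamond q is true, \neg \Box \neg q is true, so \Diamond q \land \neg \Box \neg q is true.
  At y: \Diamond q requires q at some successor in {u, y}.
    q holds at u, so \Diamond q is true at y.
  At y: \Box \neg q is false, so \neg \Box \neg q is true.
    At y: \Box \neg q requires \neg q at every successor {u, y}.
      \neg q fails at u, so \Box \neg q is false at y.

Yes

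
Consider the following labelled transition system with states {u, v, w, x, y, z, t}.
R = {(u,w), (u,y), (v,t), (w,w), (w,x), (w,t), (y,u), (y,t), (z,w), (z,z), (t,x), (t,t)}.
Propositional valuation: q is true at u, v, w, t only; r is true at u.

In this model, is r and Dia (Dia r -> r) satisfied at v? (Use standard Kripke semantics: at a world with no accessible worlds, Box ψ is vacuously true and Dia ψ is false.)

No

At v: r is false, Dia (Dia r -> r) is true, so r and Dia (Dia r -> r) is false.
  At v: Dia (Dia r -> r) requires Dia r -> r at some successor in {t}.
    Dia r -> r holds at t, so Dia (Dia r -> r) is true at v.
      At t: Dia r is false, r is false, so Dia r -> r is true.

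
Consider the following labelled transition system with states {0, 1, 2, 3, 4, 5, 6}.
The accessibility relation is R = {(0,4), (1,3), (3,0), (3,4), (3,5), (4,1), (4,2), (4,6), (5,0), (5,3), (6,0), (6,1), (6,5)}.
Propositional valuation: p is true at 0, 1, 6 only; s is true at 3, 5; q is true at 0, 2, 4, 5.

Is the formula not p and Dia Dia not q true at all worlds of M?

No

Let φ = not p and Dia Dia not q. Evaluate φ at each world:
  0 (successors {4}): φ is false.
  1 (successors {3}): φ is false.
  2 (successors ∅): φ is false.
  3 (successors {0, 4, 5}): φ is true.
  4 (successors {1, 2, 6}): φ is true.
  5 (successors {0, 3}): φ is false.
  6 (successors {0, 1, 5}): φ is false.
Detail at 0 (counterexample):
  At 0: not p is false, Dia Dia not q is true, so not p and Dia Dia not q is false.
    At 0: Dia Dia not q requires Dia not q at some successor in {4}.
      Dia not q holds at 4, so Dia Dia not q is true at 0.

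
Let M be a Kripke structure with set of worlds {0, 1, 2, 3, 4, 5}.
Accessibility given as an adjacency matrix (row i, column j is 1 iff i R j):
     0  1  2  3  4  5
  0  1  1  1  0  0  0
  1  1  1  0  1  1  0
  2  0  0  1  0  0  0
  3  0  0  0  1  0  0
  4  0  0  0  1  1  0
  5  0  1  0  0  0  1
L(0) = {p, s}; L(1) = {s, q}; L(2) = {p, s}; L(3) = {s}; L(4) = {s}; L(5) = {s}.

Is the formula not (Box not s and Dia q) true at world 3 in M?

Yes

At 3: Box not s and Dia q is false, so not (Box not s and Dia q) is true.
  At 3: Box not s is false, Dia q is false, so Box not s and Dia q is false.
    At 3: Box not s requires not s at every successor {3}.
      not s fails at 3, so Box not s is false at 3.
    At 3: Dia q requires q at some successor in {3}.
      At 3: q is false.
    So Dia q is false at 3.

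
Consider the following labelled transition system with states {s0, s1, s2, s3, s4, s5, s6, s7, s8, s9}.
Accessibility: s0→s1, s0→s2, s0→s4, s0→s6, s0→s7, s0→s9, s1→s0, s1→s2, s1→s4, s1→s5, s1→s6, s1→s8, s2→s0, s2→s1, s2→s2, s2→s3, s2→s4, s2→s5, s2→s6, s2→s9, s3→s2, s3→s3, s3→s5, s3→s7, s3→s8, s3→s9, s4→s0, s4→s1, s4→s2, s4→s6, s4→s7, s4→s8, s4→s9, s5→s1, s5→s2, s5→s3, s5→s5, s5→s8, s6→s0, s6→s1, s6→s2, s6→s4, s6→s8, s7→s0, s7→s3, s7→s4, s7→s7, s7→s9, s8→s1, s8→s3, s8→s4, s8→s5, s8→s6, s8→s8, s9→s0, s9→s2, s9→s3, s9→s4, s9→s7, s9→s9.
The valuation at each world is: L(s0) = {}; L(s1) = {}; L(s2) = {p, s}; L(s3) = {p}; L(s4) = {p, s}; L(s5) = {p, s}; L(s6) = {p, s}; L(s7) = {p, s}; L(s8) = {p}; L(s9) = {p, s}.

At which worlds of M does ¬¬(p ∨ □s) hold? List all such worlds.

Let φ = ¬¬(p ∨ □s). Evaluate φ at each world:
  s0 (successors {s1, s2, s4, s6, s7, s9}): φ is false.
  s1 (successors {s0, s2, s4, s5, s6, s8}): φ is false.
  s2 (successors {s0, s1, s2, s3, s4, s5, s6, s9}): φ is true.
  s3 (successors {s2, s3, s5, s7, s8, s9}): φ is true.
  s4 (successors {s0, s1, s2, s6, s7, s8, s9}): φ is true.
  s5 (successors {s1, s2, s3, s5, s8}): φ is true.
  s6 (successors {s0, s1, s2, s4, s8}): φ is true.
  s7 (successors {s0, s3, s4, s7, s9}): φ is true.
  s8 (successors {s1, s3, s4, s5, s6, s8}): φ is true.
  s9 (successors {s0, s2, s3, s4, s7, s9}): φ is true.
For instance, at s6:
  At s6: ¬(p ∨ □s) is false, so ¬¬(p ∨ □s) is true.
    At s6: p ∨ □s is true, so ¬(p ∨ □s) is false.
      At s6: p is true, □s is false, so p ∨ □s is true.
Satisfying worlds: {s2, s3, s4, s5, s6, s7, s8, s9}

s2, s3, s4, s5, s6, s7, s8, s9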